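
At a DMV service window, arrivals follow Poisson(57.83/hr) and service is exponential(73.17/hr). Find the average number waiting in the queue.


ρ = 57.83/73.17 = 0.7904
Lq = ρ²/(1−ρ) = 0.6247/0.2096 = 2.9795

Final: 2.9795


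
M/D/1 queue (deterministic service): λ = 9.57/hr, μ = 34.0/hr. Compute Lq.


ρ = 9.57/34.0 = 0.2815
M/D/1: Lq = ρ²/(2(1−ρ)) = 0.07923/(2·0.7185) = 0.05513

Final: 0.05513


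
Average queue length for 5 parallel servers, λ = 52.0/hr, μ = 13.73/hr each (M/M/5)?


a = λ/μ = 3.7873; ρ = a/5 = 0.7575
P₀ = 0.017743
Lq = P₀·a^c·ρ / (c!·(1−ρ)²) = 0.017743·779.22707·0.7575/(120·0.05882)
= 1.48364

Final: 1.48364


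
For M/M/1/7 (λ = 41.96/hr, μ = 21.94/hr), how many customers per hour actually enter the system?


ρ = 1.9125; P_K = (1−ρ)ρ^7/(1−ρ^8) = 0.479802
λ_eff = λ(1 − P_K) = 41.96·(1 − 0.479802) = 41.96·0.520198 = 21.8275 /hr

Final: 21.8275 /hr


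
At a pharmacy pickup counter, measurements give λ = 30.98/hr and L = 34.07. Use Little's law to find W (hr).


W = L/λ = 34.07/30.98 = 1.0997 hr

Final: 1.0997 hr


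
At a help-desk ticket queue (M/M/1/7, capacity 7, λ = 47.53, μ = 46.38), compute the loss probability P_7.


ρ = λ/μ = 47.53/46.38 = 1.0248
P_K = (1−ρ)ρ^K/(1−ρ^(K+1)) = (-0.02480·1.187024)/(1 − 1.216456)
= -0.029432/-0.216456 = 0.135974

Final: 0.135974


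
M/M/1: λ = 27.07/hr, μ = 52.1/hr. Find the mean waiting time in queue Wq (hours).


ρ = 27.07/52.1 = 0.5196
Wq = ρ/(μ−λ) = 0.5196/(52.1 − 27.07) = 0.5196/25.03 = 0.02076 hr

Final: 0.02076 hr


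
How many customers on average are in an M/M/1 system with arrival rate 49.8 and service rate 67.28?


ρ = λ/μ = 49.8/67.28 = 0.7402
L = ρ/(1−ρ) = 0.7402/(1 − 0.7402) = 0.7402/0.2598 = 2.8490

Final: 2.8490


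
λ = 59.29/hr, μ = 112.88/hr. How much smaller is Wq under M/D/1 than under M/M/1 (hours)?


ρ = 59.29/112.88 = 0.5252
Wq(M/M/1) = ρ/(μ−λ) = 0.5252/53.59 = 0.009801 hr
Wq(M/D/1) = ρ/(2(μ−λ)) = 0.004901 hr
Savings = 0.009801 − 0.004901 = 0.004901 hr

Final: 0.004901 hr


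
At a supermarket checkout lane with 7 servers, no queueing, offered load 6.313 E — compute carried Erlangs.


B(7,6.313) = 0.205350 (Erlang-B)
Carried load = a(1 − B) = 6.313·(1 − 0.205350) = 6.313·0.794650 = 5.0166 E

Final: 5.0166 Erlangs


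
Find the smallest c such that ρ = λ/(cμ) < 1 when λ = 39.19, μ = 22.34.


Stability requires cμ > λ ⇔ c > λ/μ.
λ/μ = 39.19/22.34 = 1.7543
Minimum integer c = ⌊1.7543⌋ + 1 = 2
Check: 2·22.34 = 44.68 > 39.19, while 1·22.34 = 22.34 ≤ 39.19

Final: 2 servers


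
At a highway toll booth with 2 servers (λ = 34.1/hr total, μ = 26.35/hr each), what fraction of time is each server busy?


ρ = λ/(cμ) = 34.1/(2·26.35) = 34.1/52.70 = 0.6471

Final: 0.6471


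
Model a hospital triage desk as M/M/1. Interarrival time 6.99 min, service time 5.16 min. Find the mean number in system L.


λ = 60/6.99 = 8.5837 /hr
μ = 60/5.16 = 11.6279 /hr
ρ = λ/μ = 8.5837/11.6279 = 0.7382
L = ρ/(1−ρ) = 0.7382/0.2618 = 2.8197

Final: 2.8197


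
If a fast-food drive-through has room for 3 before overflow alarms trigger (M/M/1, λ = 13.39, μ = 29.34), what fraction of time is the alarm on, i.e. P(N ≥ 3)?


ρ = 13.39/29.34 = 0.4564
P(N ≥ n) = ρ^n = 0.4564^3 = 0.095052

Final: 0.095052


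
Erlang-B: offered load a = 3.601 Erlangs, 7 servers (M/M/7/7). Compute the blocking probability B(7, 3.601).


B(c,a) = (a^c/c!) / Σ_{k=0}^{c} a^k/k!
a^7/7! = 1.557870
Σ terms (k=0..7): 1.00000 + 3.60100 + 6.48360 + 7.78248 + 7.00618 + 5.04585 + 3.02835 + 1.55787 = 35.505333
B = 1.557870/35.505333 = 0.043877

Final: 0.043877


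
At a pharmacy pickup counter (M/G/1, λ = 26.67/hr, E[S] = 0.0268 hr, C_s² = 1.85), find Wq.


ρ = λ·E[S] = 26.67·0.0268 = 0.7148
E[S²] = E[S]²(1+C_s²) = 0.0268²·(1+1.85) = 0.002047
Wq = λ·E[S²]/(2(1−ρ)) = 26.67·0.002047/(2·0.2852) = 0.09570 hr

Final: 0.09570 hr


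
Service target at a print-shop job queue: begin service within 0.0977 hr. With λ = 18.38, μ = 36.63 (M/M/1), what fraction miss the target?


ρ = 18.38/36.63 = 0.5018
P(Wq > t) = ρ·e^{−(μ−λ)t} = 0.5018·e^{−1.7830}
= 0.5018·0.168129 = 0.084363

Final: 0.084363


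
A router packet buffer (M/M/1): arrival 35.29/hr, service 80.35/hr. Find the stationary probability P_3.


ρ = 35.29/80.35 = 0.4392
P_n = (1−ρ)·ρ^n = (1 − 0.4392)·0.4392^3 = 0.5608·0.084722 = 0.047512

Final: 0.047512


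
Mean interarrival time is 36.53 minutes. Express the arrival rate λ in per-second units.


λ = 1/(interarrival time) in consistent units.
1 second = 0.0166667 min, so λ = 0.0166667/36.53 = 0.0004562 per second

Final: 0.0004562 /sec


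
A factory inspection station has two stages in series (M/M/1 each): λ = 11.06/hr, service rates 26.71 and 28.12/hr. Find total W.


Each node sees arrival rate λ = 11.06/hr (tandem ⇒ throughput preserved).
W₁ = 1/(μ₁−λ) = 1/(26.71−11.06) = 0.06390 hr
W₂ = 1/(μ₂−λ) = 1/(28.12−11.06) = 0.05862 hr
W_total = W₁ + W₂ = 0.06390 + 0.05862 = 0.12251 hr

Final: 0.12251 hr


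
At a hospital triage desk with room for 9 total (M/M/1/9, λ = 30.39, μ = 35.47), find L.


ρ = 30.39/35.47 = 0.8568
L = ρ[1 − (K+1)ρ^K + Kρ^(K+1)] / [(1−ρ)(1−ρ^(K+1))]
Numerator: 0.8568·(1 − 10·0.248786 + 9·0.213155) = 0.368874
Denominator: (0.1432)·(0.786845) = 0.112692
L = 0.368874/0.112692 = 3.2733

Final: 3.2733


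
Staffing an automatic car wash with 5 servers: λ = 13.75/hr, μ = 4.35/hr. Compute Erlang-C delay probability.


a = λ/μ = 3.1609; ρ = a/5 = 0.6322
P₀ = 0.038867 (from M/M/c formula)
C(c,a) = [a^c/(c!(1−ρ))]·P₀ = [315.54929/(120·0.3678)]·0.038867
= 7.14916·0.038867 = 0.277864

Final: 0.277864


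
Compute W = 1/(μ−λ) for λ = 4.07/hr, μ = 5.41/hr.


W = 1/(μ−λ) = 1/(5.41 − 4.07) = 1/1.34 = 0.7463 hr

Final: 0.7463 hr


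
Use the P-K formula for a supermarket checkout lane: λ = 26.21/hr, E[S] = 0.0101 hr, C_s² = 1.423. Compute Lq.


ρ = λ·E[S] = 26.21·0.0101 = 0.2647
Lq = ρ²(1+C_s²)/(2(1−ρ)) = 0.07008·(1+1.423)/(2·0.7353)
= 0.07008·2.4230/1.4706 = 0.11546

Final: 0.11546


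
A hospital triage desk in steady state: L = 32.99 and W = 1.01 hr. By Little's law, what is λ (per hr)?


λ = L/W = 32.99/1.01 = 32.6634 /hr

Final: 32.6634 /hr


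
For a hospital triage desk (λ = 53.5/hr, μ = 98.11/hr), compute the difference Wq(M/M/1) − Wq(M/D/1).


ρ = 53.5/98.11 = 0.5453
Wq(M/M/1) = ρ/(μ−λ) = 0.5453/44.61 = 0.01222 hr
Wq(M/D/1) = ρ/(2(μ−λ)) = 0.006112 hr
Savings = 0.01222 − 0.006112 = 0.006112 hr

Final: 0.006112 hr


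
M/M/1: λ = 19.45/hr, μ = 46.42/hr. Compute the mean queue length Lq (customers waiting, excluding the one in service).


ρ = 19.45/46.42 = 0.4190
Lq = ρ²/(1−ρ) = 0.1756/0.5810 = 0.3022

Final: 0.3022


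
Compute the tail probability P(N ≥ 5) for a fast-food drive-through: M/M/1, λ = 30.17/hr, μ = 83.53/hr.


ρ = 30.17/83.53 = 0.3612
P(N ≥ n) = ρ^n = 0.3612^5 = 0.006147

Final: 0.006147


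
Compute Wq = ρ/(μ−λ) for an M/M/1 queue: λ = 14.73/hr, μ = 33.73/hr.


ρ = 14.73/33.73 = 0.4367
Wq = ρ/(μ−λ) = 0.4367/(33.73 − 14.73) = 0.4367/19.00 = 0.02298 hr

Final: 0.02298 hr


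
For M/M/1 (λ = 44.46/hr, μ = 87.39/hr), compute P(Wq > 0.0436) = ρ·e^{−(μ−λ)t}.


ρ = 44.46/87.39 = 0.5088
P(Wq > t) = ρ·e^{−(μ−λ)t} = 0.5088·e^{−1.8717}
= 0.5088·0.153854 = 0.078274

Final: 0.078274


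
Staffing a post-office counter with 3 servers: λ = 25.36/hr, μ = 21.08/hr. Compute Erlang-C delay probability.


a = λ/μ = 1.2030; ρ = a/3 = 0.4010
P₀ = 0.293156 (from M/M/c formula)
C(c,a) = [a^c/(c!(1−ρ))]·P₀ = [1.74115/(6·0.5990)]·0.293156
= 0.48447·0.293156 = 0.142025

Final: 0.142025


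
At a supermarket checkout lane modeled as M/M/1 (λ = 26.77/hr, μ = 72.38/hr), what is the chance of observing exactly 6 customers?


ρ = 26.77/72.38 = 0.3699
P_n = (1−ρ)·ρ^n = (1 − 0.3699)·0.3699^6 = 0.6301·0.002560 = 0.001613

Final: 0.001613


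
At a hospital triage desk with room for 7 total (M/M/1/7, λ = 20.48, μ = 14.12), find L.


ρ = 20.48/14.12 = 1.4504
L = ρ[1 − (K+1)ρ^K + Kρ^(K+1)] / [(1−ρ)(1−ρ^(K+1))]
Numerator: 1.4504·(1 − 8·13.504136 + 7·19.586735) = 43.620166
Denominator: (-0.4504)·(-18.586735) = 8.371929
L = 43.620166/8.371929 = 5.2103

Final: 5.2103


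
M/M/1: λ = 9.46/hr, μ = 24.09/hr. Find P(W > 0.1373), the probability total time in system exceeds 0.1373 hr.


W ~ Exponential(μ−λ) for M/M/1.
μ − λ = 24.09 − 9.46 = 14.6300
P(W > t) = e^{−(μ−λ)t} = e^{−2.0087} = 0.134163

Final: 0.134163


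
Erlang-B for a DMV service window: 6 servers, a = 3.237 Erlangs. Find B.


B(c,a) = (a^c/c!) / Σ_{k=0}^{c} a^k/k!
a^6/6! = 1.597805
Σ terms (k=0..6): 1.00000 + 3.23700 + 5.23908 + 5.65297 + 4.57467 + 2.96164 + 1.59780 = 24.263169
B = 1.597805/24.263169 = 0.065853

Final: 0.065853


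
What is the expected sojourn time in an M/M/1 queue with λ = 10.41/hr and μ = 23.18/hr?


W = 1/(μ−λ) = 1/(23.18 − 10.41) = 1/12.77 = 0.07831 hr

Final: 0.07831 hr


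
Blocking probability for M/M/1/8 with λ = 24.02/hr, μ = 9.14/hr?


ρ = λ/μ = 24.02/9.14 = 2.6280
P_K = (1−ρ)ρ^K/(1−ρ^(K+1)) = (-1.6280·2275.173175)/(1 − 5979.175019)
= -3704.001843/-5978.175019 = 0.619587

Final: 0.619587


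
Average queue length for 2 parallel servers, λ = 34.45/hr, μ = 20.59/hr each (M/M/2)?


a = λ/μ = 1.6731; ρ = a/2 = 0.8366
P₀ = 0.088986
Lq = P₀·a^c·ρ / (c!·(1−ρ)²) = 0.088986·2.79941·0.8366/(2·0.02671)
= 3.90124

Final: 3.90124


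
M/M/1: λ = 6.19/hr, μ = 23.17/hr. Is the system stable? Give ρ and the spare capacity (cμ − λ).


Total capacity cμ = 1·23.17 = 23.17/hr
ρ = λ/(cμ) = 6.19/23.17 = 0.2672
Stable ⇔ ρ < 1: YES
Spare capacity = cμ − λ = 23.17 − 6.19 = 16.98/hr

Final: ρ = 0.2672; stable; margin = 16.98/hr


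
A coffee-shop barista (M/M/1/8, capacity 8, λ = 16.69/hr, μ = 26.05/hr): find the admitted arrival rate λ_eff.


ρ = 0.6407; P_K = (1−ρ)ρ^8/(1−ρ^9) = 0.010390
λ_eff = λ(1 − P_K) = 16.69·(1 − 0.010390) = 16.69·0.989610 = 16.5166 /hr

Final: 16.5166 /hr


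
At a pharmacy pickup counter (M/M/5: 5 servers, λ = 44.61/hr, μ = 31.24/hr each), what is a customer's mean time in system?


a = 1.4280; ρ = 0.2856; P₀ = 0.239501
Lq = P₀·a^c·ρ/(c!(1−ρ)²) = 0.006631
Wq = Lq/λ = 0.006631/44.61 = 0.0001486 hr
W = Wq + 1/μ = 0.0001486 + 0.03201 = 0.03216 hr

Final: 0.03216 hr


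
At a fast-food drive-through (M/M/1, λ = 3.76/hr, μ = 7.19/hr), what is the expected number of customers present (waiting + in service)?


ρ = λ/μ = 3.76/7.19 = 0.5229
L = ρ/(1−ρ) = 0.5229/(1 − 0.5229) = 0.5229/0.4771 = 1.0962

Final: 1.0962


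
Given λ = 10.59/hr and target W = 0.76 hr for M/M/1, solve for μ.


W = 1/(μ−λ) ⇒ μ − λ = 1/W = 1/0.76 = 1.3158
μ = λ + 1/W = 10.59 + 1.3158 = 11.9058 per hr

Final: 11.9058 /hr


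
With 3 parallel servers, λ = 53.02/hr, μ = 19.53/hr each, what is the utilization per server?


ρ = λ/(cμ) = 53.02/(3·19.53) = 53.02/58.59 = 0.9049

Final: 0.9049


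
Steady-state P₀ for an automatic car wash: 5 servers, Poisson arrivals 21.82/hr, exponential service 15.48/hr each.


a = λ/μ = 21.82/15.48 = 1.4096; ρ = a/c = 0.2819
Σ_{k=0}^{4} a^k/k! (terms k=0..4) = 1.00000 + 1.40956 + 0.99343 + 0.46677 + 0.16448 = 4.03424
Tail: a^5/(5!(1−ρ)) = 5.56441/(120·0.7181) = 0.06457
P₀ = 1/(4.03424 + 0.06457) = 1/4.09882 = 0.243973

Final: 0.243973


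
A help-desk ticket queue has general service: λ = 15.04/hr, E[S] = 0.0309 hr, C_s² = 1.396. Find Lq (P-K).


ρ = λ·E[S] = 15.04·0.0309 = 0.4647
Lq = ρ²(1+C_s²)/(2(1−ρ)) = 0.2160·(1+1.396)/(2·0.5353)
= 0.2160·2.3960/1.0705 = 0.48339

Final: 0.48339


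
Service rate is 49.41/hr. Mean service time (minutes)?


Mean service time = 1/μ = 1/49.41 hour = 0.02024 hour
In minutes: 0.02024 × 60 = 1.2143 min

Final: 1.2143 min


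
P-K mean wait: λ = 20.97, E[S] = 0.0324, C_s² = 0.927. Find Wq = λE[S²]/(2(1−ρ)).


ρ = λ·E[S] = 20.97·0.0324 = 0.6794
E[S²] = E[S]²(1+C_s²) = 0.0324²·(1+0.927) = 0.002023
Wq = λ·E[S²]/(2(1−ρ)) = 20.97·0.002023/(2·0.3206) = 0.06616 hr

Final: 0.06616 hr


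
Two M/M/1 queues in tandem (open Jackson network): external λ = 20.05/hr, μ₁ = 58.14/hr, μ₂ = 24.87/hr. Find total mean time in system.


Each node sees arrival rate λ = 20.05/hr (tandem ⇒ throughput preserved).
W₁ = 1/(μ₁−λ) = 1/(58.14−20.05) = 0.02625 hr
W₂ = 1/(μ₂−λ) = 1/(24.87−20.05) = 0.20747 hr
W_total = W₁ + W₂ = 0.02625 + 0.20747 = 0.23372 hr

Final: 0.23372 hr


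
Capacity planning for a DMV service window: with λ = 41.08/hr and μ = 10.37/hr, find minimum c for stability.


Stability requires cμ > λ ⇔ c > λ/μ.
λ/μ = 41.08/10.37 = 3.9614
Minimum integer c = ⌊3.9614⌋ + 1 = 4
Check: 4·10.37 = 41.48 > 41.08, while 3·10.37 = 31.11 ≤ 41.08

Final: 4 servers


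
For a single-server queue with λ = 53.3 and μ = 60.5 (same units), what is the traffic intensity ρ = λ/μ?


ρ = λ/μ = 53.3/60.5 = 0.8810

Final: 0.8810


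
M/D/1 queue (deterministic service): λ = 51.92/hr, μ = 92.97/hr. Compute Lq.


ρ = 51.92/92.97 = 0.5585
M/D/1: Lq = ρ²/(2(1−ρ)) = 0.3119/(2·0.4415) = 0.35317

Final: 0.35317


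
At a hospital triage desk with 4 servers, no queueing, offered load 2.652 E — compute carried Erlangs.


B(4,2.652) = 0.167044 (Erlang-B)
Carried load = a(1 − B) = 2.652·(1 − 0.167044) = 2.652·0.832956 = 2.2090 E

Final: 2.2090 Erlangs


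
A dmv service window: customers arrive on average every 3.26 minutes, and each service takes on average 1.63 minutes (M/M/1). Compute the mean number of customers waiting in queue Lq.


λ = 60/3.26 = 18.4049 /hr
μ = 60/1.63 = 36.8098 /hr
ρ = λ/μ = 18.4049/36.8098 = 0.5000
Lq = ρ²/(1−ρ) = 0.2500/0.5000 = 0.5000

Final: 0.5000


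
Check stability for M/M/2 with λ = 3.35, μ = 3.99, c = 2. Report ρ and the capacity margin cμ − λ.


Total capacity cμ = 2·3.99 = 7.98/hr
ρ = λ/(cμ) = 3.35/7.98 = 0.4198
Stable ⇔ ρ < 1: YES
Spare capacity = cμ − λ = 7.98 − 3.35 = 4.63/hr

Final: ρ = 0.4198; stable; margin = 4.63/hr


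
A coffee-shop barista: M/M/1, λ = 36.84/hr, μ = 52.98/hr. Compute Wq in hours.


ρ = 36.84/52.98 = 0.6954
Wq = ρ/(μ−λ) = 0.6954/(52.98 − 36.84) = 0.6954/16.14 = 0.04308 hr

Final: 0.04308 hr


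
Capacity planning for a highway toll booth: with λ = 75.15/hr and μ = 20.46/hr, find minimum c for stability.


Stability requires cμ > λ ⇔ c > λ/μ.
λ/μ = 75.15/20.46 = 3.6730
Minimum integer c = ⌊3.6730⌋ + 1 = 4
Check: 4·20.46 = 81.84 > 75.15, while 3·20.46 = 61.38 ≤ 75.15

Final: 4 servers


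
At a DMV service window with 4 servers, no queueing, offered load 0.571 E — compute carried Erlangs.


B(4,0.571) = 0.002503 (Erlang-B)
Carried load = a(1 − B) = 0.571·(1 − 0.002503) = 0.571·0.997497 = 0.5696 E

Final: 0.5696 Erlangs


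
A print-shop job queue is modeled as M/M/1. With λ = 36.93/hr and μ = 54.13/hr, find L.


ρ = λ/μ = 36.93/54.13 = 0.6822
L = ρ/(1−ρ) = 0.6822/(1 − 0.6822) = 0.6822/0.3178 = 2.1471

Final: 2.1471


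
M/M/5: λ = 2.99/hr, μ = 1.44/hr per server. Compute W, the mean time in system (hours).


a = 2.0764; ρ = 0.4153; P₀ = 0.124244
Lq = P₀·a^c·ρ/(c!(1−ρ)²) = 0.04854
Wq = Lq/λ = 0.04854/2.99 = 0.01623 hr
W = Wq + 1/μ = 0.01623 + 0.69444 = 0.71068 hr

Final: 0.71068 hr


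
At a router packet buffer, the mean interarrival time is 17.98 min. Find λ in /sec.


λ = 1/(interarrival time) in consistent units.
1 second = 0.0166667 min, so λ = 0.0166667/17.98 = 0.0009270 per second

Final: 0.0009270 /sec


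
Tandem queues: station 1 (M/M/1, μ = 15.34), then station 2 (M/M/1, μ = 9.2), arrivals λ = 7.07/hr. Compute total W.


Each node sees arrival rate λ = 7.07/hr (tandem ⇒ throughput preserved).
W₁ = 1/(μ₁−λ) = 1/(15.34−7.07) = 0.12092 hr
W₂ = 1/(μ₂−λ) = 1/(9.2−7.07) = 0.46948 hr
W_total = W₁ + W₂ = 0.12092 + 0.46948 = 0.59040 hr

Final: 0.59040 hr


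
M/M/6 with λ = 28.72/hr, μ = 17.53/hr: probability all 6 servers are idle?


a = λ/μ = 28.72/17.53 = 1.6383; ρ = a/c = 0.2731
Σ_{k=0}^{5} a^k/k! (terms k=0..5) = 1.00000 + 1.63833 + 1.34207 + 0.73292 + 0.30019 + 0.09836 = 5.11188
Tail: a^6/(6!(1−ρ)) = 19.33816/(720·0.7269) = 0.03695
P₀ = 1/(5.11188 + 0.03695) = 1/5.14883 = 0.194219

Final: 0.194219


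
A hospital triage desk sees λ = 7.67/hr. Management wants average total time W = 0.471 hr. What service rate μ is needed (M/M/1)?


W = 1/(μ−λ) ⇒ μ − λ = 1/W = 1/0.471 = 2.1231
μ = λ + 1/W = 7.67 + 2.1231 = 9.7931 per hr

Final: 9.7931 /hr


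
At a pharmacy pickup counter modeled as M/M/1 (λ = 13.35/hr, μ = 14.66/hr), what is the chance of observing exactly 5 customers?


ρ = 13.35/14.66 = 0.9106
P_n = (1−ρ)·ρ^n = (1 − 0.9106)·0.9106^5 = 0.08936·0.626234 = 0.055959

Final: 0.055959


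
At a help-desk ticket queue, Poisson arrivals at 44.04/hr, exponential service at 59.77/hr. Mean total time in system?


W = 1/(μ−λ) = 1/(59.77 − 44.04) = 1/15.73 = 0.06357 hr

Final: 0.06357 hr


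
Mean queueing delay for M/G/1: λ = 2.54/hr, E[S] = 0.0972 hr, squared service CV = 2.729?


ρ = λ·E[S] = 2.54·0.0972 = 0.2469
E[S²] = E[S]²(1+C_s²) = 0.0972²·(1+2.729) = 0.035231
Wq = λ·E[S²]/(2(1−ρ)) = 2.54·0.035231/(2·0.7531) = 0.05941 hr

Final: 0.05941 hr


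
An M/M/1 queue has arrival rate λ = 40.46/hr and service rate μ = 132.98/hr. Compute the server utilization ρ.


ρ = λ/μ = 40.46/132.98 = 0.3043

Final: 0.3043


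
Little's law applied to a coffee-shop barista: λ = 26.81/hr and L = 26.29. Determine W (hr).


W = L/λ = 26.29/26.81 = 0.9806 hr

Final: 0.9806 hr


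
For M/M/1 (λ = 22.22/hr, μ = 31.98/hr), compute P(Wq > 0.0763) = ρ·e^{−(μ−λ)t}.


ρ = 22.22/31.98 = 0.6948
P(Wq > t) = ρ·e^{−(μ−λ)t} = 0.6948·e^{−0.7447}
= 0.6948·0.474882 = 0.329953

Final: 0.329953


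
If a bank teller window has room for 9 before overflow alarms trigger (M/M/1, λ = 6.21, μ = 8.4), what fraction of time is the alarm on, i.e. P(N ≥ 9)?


ρ = 6.21/8.4 = 0.7393
P(N ≥ n) = ρ^n = 0.7393^9 = 0.065965

Final: 0.065965


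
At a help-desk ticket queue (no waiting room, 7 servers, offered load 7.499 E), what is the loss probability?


B(c,a) = (a^c/c!) / Σ_{k=0}^{c} a^k/k!
a^7/7! = 264.601888
Σ terms (k=0..7): 1.00000 + 7.49900 + 28.11750 + 70.28438 + 131.76564 + 197.62211 + 246.99469 + 264.60189 = 947.885207
B = 264.601888/947.885207 = 0.279150

Final: 0.279150


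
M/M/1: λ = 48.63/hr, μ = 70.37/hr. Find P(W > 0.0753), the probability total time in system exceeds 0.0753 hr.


W ~ Exponential(μ−λ) for M/M/1.
μ − λ = 70.37 − 48.63 = 21.7400
P(W > t) = e^{−(μ−λ)t} = e^{−1.6370} = 0.194559

Final: 0.194559


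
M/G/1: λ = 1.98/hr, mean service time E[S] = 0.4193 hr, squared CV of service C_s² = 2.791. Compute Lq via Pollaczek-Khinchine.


ρ = λ·E[S] = 1.98·0.4193 = 0.8302
Lq = ρ²(1+C_s²)/(2(1−ρ)) = 0.6893·(1+2.791)/(2·0.1698)
= 0.6893·3.7910/0.3396 = 7.69488

Final: 7.69488


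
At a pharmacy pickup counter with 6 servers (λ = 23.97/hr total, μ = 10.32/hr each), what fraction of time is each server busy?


ρ = λ/(cμ) = 23.97/(6·10.32) = 23.97/61.92 = 0.3871

Final: 0.3871


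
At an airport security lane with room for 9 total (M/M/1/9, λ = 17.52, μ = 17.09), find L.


ρ = 17.52/17.09 = 1.0252
L = ρ[1 − (K+1)ρ^K + Kρ^(K+1)] / [(1−ρ)(1−ρ^(K+1))]
Numerator: 1.0252·(1 − 10·1.250629 + 9·1.282096) = 0.033394
Denominator: (-0.02516)·(-0.282096) = 0.007098
L = 0.033394/0.007098 = 4.7048

Final: 4.7048


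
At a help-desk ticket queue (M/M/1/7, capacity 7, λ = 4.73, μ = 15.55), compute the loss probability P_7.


ρ = λ/μ = 4.73/15.55 = 0.3042
P_K = (1−ρ)ρ^K/(1−ρ^(K+1)) = (0.6958·0.0002409)/(1 − 0.00007329)
= 0.0001677/0.999927 = 0.0001677

Final: 0.0001677


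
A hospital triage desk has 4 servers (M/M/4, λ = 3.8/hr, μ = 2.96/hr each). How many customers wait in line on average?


a = λ/μ = 1.2838; ρ = a/4 = 0.3209
P₀ = 0.275700
Lq = P₀·a^c·ρ / (c!·(1−ρ)²) = 0.275700·2.71624·0.3209/(24·0.46111)
= 0.02172

Final: 0.02172


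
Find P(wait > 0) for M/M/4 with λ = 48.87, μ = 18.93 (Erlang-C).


a = λ/μ = 2.5816; ρ = a/4 = 0.6454
P₀ = 0.066662 (from M/M/c formula)
C(c,a) = [a^c/(c!(1−ρ))]·P₀ = [44.41881/(24·0.3546)]·0.066662
= 5.21942·0.066662 = 0.347937

Final: 0.347937


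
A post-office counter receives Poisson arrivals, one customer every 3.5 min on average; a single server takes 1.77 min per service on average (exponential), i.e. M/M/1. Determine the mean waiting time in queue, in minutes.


λ = 60/3.5 = 17.1429 /hr
μ = 60/1.77 = 33.8983 /hr
ρ = λ/μ = 17.1429/33.8983 = 0.5057
Wq = ρ/(μ−λ) = 0.5057/(33.8983−17.1429) = 0.03018 hr
In minutes: 0.03018·60 = 1.811 min

Final: 1.811 min


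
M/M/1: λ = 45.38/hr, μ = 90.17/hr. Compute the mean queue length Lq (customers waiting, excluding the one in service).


ρ = 45.38/90.17 = 0.5033
Lq = ρ²/(1−ρ) = 0.2533/0.4967 = 0.5099

Final: 0.5099


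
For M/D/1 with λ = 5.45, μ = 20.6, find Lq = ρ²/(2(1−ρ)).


ρ = 5.45/20.6 = 0.2646
M/D/1: Lq = ρ²/(2(1−ρ)) = 0.06999/(2·0.7354) = 0.04759

Final: 0.04759


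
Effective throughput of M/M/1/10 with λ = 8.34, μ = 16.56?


ρ = 0.5036; P_K = (1−ρ)ρ^10/(1−ρ^11) = 0.0005213
λ_eff = λ(1 − P_K) = 8.34·(1 − 0.0005213) = 8.34·0.999479 = 8.3357 /hr

Final: 8.3357 /hr


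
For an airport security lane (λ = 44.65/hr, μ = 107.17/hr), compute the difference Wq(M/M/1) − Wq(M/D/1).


ρ = 44.65/107.17 = 0.4166
Wq(M/M/1) = ρ/(μ−λ) = 0.4166/62.52 = 0.006664 hr
Wq(M/D/1) = ρ/(2(μ−λ)) = 0.003332 hr
Savings = 0.006664 − 0.003332 = 0.003332 hr

Final: 0.003332 hr


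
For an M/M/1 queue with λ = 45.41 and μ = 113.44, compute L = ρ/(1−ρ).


ρ = λ/μ = 45.41/113.44 = 0.4003
L = ρ/(1−ρ) = 0.4003/(1 − 0.4003) = 0.4003/0.5997 = 0.6675

Final: 0.6675


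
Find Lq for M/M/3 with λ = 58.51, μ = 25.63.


a = λ/μ = 2.2829; ρ = a/3 = 0.7610
P₀ = 0.070504
Lq = P₀·a^c·ρ / (c!·(1−ρ)²) = 0.070504·11.89719·0.7610/(6·0.05714)
= 1.86172

Final: 1.86172


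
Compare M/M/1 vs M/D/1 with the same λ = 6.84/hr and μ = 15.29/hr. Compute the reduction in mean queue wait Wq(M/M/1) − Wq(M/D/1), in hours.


ρ = 6.84/15.29 = 0.4474
Wq(M/M/1) = ρ/(μ−λ) = 0.4474/8.45 = 0.05294 hr
Wq(M/D/1) = ρ/(2(μ−λ)) = 0.02647 hr
Savings = 0.05294 − 0.02647 = 0.02647 hr

Final: 0.02647 hr


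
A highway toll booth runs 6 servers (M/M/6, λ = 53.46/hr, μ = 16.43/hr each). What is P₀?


a = λ/μ = 53.46/16.43 = 3.2538; ρ = a/c = 0.5423
Σ_{k=0}^{5} a^k/k! (terms k=0..5) = 1.00000 + 3.25380 + 5.29362 + 5.74147 + 4.67040 + 3.03931 = 22.99861
Tail: a^6/(6!(1−ρ)) = 1186.72023/(720·0.4577) = 3.60110
P₀ = 1/(22.99861 + 3.60110) = 1/26.59971 = 0.037594

Final: 0.037594


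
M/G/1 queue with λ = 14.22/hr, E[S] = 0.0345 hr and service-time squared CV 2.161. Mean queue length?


ρ = λ·E[S] = 14.22·0.0345 = 0.4906
Lq = ρ²(1+C_s²)/(2(1−ρ)) = 0.2407·(1+2.161)/(2·0.5094)
= 0.2407·3.1610/1.0188 = 0.74673

Final: 0.74673


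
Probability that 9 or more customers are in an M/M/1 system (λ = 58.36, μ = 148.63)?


ρ = 58.36/148.63 = 0.3927
P(N ≥ n) = ρ^n = 0.3927^9 = 0.0002219

Final: 0.0002219


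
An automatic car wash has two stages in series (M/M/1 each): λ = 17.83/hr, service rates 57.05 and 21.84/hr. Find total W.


Each node sees arrival rate λ = 17.83/hr (tandem ⇒ throughput preserved).
W₁ = 1/(μ₁−λ) = 1/(57.05−17.83) = 0.02550 hr
W₂ = 1/(μ₂−λ) = 1/(21.84−17.83) = 0.24938 hr
W_total = W₁ + W₂ = 0.02550 + 0.24938 = 0.27487 hr

Final: 0.27487 hr


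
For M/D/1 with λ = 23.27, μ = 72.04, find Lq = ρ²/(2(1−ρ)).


ρ = 23.27/72.04 = 0.3230
M/D/1: Lq = ρ²/(2(1−ρ)) = 0.1043/(2·0.6770) = 0.07706

Final: 0.07706


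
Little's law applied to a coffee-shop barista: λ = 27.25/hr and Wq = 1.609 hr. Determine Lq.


Lq = λWq = 27.25·1.609 = 43.8453

Final: 43.8453


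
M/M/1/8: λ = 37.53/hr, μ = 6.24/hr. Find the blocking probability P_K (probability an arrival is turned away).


ρ = λ/μ = 37.53/6.24 = 6.0144
P_K = (1−ρ)ρ^K/(1−ρ^(K+1)) = (-5.0144·1712189.375548)/(1 − 10297831.292359)
= -8585641.916811/-10297830.292359 = 0.833733

Final: 0.833733


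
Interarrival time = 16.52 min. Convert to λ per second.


λ = 1/(interarrival time) in consistent units.
1 second = 0.0166667 min, so λ = 0.0166667/16.52 = 0.001009 per second

Final: 0.001009 /sec


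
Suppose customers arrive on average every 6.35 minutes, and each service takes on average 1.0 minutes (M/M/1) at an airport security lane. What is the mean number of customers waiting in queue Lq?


λ = 60/6.35 = 9.4488 /hr
μ = 60/1.0 = 60.0000 /hr
ρ = λ/μ = 9.4488/60.0000 = 0.1575
Lq = ρ²/(1−ρ) = 0.02480/0.8425 = 0.02944

Final: 0.02944


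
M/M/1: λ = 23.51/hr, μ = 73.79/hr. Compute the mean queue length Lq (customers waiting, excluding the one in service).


ρ = 23.51/73.79 = 0.3186
Lq = ρ²/(1−ρ) = 0.1015/0.6814 = 0.1490

Final: 0.1490


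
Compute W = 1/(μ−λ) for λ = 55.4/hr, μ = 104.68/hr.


W = 1/(μ−λ) = 1/(104.68 − 55.4) = 1/49.28 = 0.02029 hr

Final: 0.02029 hr


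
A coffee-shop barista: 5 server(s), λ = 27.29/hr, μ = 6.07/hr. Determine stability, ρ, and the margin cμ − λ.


Total capacity cμ = 5·6.07 = 30.35/hr
ρ = λ/(cμ) = 27.29/30.35 = 0.8992
Stable ⇔ ρ < 1: YES
Spare capacity = cμ − λ = 30.35 − 27.29 = 3.06/hr

Final: ρ = 0.8992; stable; margin = 3.06/hr


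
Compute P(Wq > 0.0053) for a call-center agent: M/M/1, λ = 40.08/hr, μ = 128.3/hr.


ρ = 40.08/128.3 = 0.3124
P(Wq > t) = ρ·e^{−(μ−λ)t} = 0.3124·e^{−0.4676}
= 0.3124·0.626525 = 0.195722

Final: 0.195722


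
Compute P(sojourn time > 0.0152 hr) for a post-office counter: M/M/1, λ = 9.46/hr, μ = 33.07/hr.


W ~ Exponential(μ−λ) for M/M/1.
μ − λ = 33.07 − 9.46 = 23.6100
P(W > t) = e^{−(μ−λ)t} = e^{−0.3589} = 0.698464

Final: 0.698464


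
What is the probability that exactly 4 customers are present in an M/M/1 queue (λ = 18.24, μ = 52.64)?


ρ = 18.24/52.64 = 0.3465
P_n = (1−ρ)·ρ^n = (1 − 0.3465)·0.3465^4 = 0.6535·0.014416 = 0.009421

Final: 0.009421


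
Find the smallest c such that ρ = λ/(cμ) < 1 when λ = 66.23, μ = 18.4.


Stability requires cμ > λ ⇔ c > λ/μ.
λ/μ = 66.23/18.4 = 3.5995
Minimum integer c = ⌊3.5995⌋ + 1 = 4
Check: 4·18.4 = 73.60 > 66.23, while 3·18.4 = 55.20 ≤ 66.23

Final: 4 servers


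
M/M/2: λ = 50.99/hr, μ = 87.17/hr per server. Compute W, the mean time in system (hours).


a = 0.5849; ρ = 0.2925; P₀ = 0.547419
Lq = P₀·a^c·ρ/(c!(1−ρ)²) = 0.05472
Wq = Lq/λ = 0.05472/50.99 = 0.001073 hr
W = Wq + 1/μ = 0.001073 + 0.01147 = 0.01254 hr

Final: 0.01254 hr


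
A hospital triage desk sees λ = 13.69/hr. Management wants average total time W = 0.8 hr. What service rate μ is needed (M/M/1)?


W = 1/(μ−λ) ⇒ μ − λ = 1/W = 1/0.8 = 1.2500
μ = λ + 1/W = 13.69 + 1.2500 = 14.9400 per hr

Final: 14.9400 /hr


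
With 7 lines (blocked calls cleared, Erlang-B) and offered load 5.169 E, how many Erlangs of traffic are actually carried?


B(7,5.169) = 0.131205 (Erlang-B)
Carried load = a(1 − B) = 5.169·(1 − 0.131205) = 5.169·0.868795 = 4.4908 E

Final: 4.4908 Erlangs


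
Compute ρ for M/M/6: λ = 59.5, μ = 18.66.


ρ = λ/(cμ) = 59.5/(6·18.66) = 59.5/111.96 = 0.5314

Final: 0.5314


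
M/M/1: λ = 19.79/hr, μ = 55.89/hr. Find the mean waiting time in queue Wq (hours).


ρ = 19.79/55.89 = 0.3541
Wq = ρ/(μ−λ) = 0.3541/(55.89 − 19.79) = 0.3541/36.10 = 0.009809 hr

Final: 0.009809 hr


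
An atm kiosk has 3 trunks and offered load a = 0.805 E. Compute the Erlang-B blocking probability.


B(c,a) = (a^c/c!) / Σ_{k=0}^{c} a^k/k!
a^3/3! = 0.086943
Σ terms (k=0..3): 1.00000 + 0.80500 + 0.32401 + 0.08694 = 2.215956
B = 0.086943/2.215956 = 0.039235

Final: 0.039235


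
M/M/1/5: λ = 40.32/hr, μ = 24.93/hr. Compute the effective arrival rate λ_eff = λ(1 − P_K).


ρ = 1.6173; P_K = (1−ρ)ρ^5/(1−ρ^6) = 0.404286
λ_eff = λ(1 − P_K) = 40.32·(1 − 0.404286) = 40.32·0.595714 = 24.0192 /hr

Final: 24.0192 /hr


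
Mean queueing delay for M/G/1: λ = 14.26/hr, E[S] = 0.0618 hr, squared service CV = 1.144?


ρ = λ·E[S] = 14.26·0.0618 = 0.8813
E[S²] = E[S]²(1+C_s²) = 0.0618²·(1+1.144) = 0.008188
Wq = λ·E[S²]/(2(1−ρ)) = 14.26·0.008188/(2·0.1187) = 0.49173 hr

Final: 0.49173 hr


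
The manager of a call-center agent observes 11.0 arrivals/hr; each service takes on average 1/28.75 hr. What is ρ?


ρ = λ/μ = 11.0/28.75 = 0.3826

Final: 0.3826


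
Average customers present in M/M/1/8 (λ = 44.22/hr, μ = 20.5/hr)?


ρ = 44.22/20.5 = 2.1571
L = ρ[1 − (K+1)ρ^K + Kρ^(K+1)] / [(1−ρ)(1−ρ^(K+1))]
Numerator: 2.1571·(1 − 9·468.725971 + 8·1011.076217) = 8350.194167
Denominator: (-1.1571)·(-1010.076217) = 1168.732091
L = 8350.194167/1168.732091 = 7.1447

Final: 7.1447


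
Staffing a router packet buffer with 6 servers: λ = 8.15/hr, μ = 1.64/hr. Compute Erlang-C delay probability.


a = λ/μ = 4.9695; ρ = a/6 = 0.8283
P₀ = 0.004734 (from M/M/c formula)
C(c,a) = [a^c/(c!(1−ρ))]·P₀ = [15061.99726/(720·0.1717)]·0.004734
= 121.80313·0.004734 = 0.576597

Final: 0.576597


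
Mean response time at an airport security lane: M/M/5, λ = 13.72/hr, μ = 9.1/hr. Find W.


a = 1.5077; ρ = 0.3015; P₀ = 0.221058
Lq = P₀·a^c·ρ/(c!(1−ρ)²) = 0.008870
Wq = Lq/λ = 0.008870/13.72 = 0.0006465 hr
W = Wq + 1/μ = 0.0006465 + 0.10989 = 0.11054 hr

Final: 0.11054 hr


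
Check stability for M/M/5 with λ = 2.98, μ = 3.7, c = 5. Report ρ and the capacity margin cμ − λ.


Total capacity cμ = 5·3.7 = 18.50/hr
ρ = λ/(cμ) = 2.98/18.50 = 0.1611
Stable ⇔ ρ < 1: YES
Spare capacity = cμ − λ = 18.50 − 2.98 = 15.52/hr

Final: ρ = 0.1611; stable; margin = 15.52/hr


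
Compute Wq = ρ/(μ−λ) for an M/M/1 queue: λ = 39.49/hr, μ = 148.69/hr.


ρ = 39.49/148.69 = 0.2656
Wq = ρ/(μ−λ) = 0.2656/(148.69 − 39.49) = 0.2656/109.20 = 0.002432 hr

Final: 0.002432 hr


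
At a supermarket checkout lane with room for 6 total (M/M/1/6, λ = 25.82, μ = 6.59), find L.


ρ = 25.82/6.59 = 3.9181
L = ρ[1 − (K+1)ρ^K + Kρ^(K+1)] / [(1−ρ)(1−ρ^(K+1))]
Numerator: 3.9181·(1 − 7·3617.636610 + 6·14174.108842) = 233995.010762
Denominator: (-2.9181)·(-14173.108842) = 41357.948867
L = 233995.010762/41357.948867 = 5.6578

Final: 5.6578


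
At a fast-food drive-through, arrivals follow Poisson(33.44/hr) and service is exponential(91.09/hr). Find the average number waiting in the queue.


ρ = 33.44/91.09 = 0.3671
Lq = ρ²/(1−ρ) = 0.1348/0.6329 = 0.2129

Final: 0.2129


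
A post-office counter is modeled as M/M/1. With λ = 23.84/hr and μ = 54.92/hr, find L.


ρ = λ/μ = 23.84/54.92 = 0.4341
L = ρ/(1−ρ) = 0.4341/(1 − 0.4341) = 0.4341/0.5659 = 0.7671

Final: 0.7671


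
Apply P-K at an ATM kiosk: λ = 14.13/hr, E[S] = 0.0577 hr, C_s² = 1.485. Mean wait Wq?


ρ = λ·E[S] = 14.13·0.0577 = 0.8153
E[S²] = E[S]²(1+C_s²) = 0.0577²·(1+1.485) = 0.008273
Wq = λ·E[S²]/(2(1−ρ)) = 14.13·0.008273/(2·0.1847) = 0.31646 hr

Final: 0.31646 hr


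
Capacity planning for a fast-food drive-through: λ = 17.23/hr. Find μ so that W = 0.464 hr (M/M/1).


W = 1/(μ−λ) ⇒ μ − λ = 1/W = 1/0.464 = 2.1552
μ = λ + 1/W = 17.23 + 2.1552 = 19.3852 per hr

Final: 19.3852 /hr


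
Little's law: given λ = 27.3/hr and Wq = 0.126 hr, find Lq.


Lq = λWq = 27.3·0.126 = 3.4398

Final: 3.4398


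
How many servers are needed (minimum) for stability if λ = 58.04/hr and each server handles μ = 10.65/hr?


Stability requires cμ > λ ⇔ c > λ/μ.
λ/μ = 58.04/10.65 = 5.4498
Minimum integer c = ⌊5.4498⌋ + 1 = 6
Check: 6·10.65 = 63.90 > 58.04, while 5·10.65 = 53.25 ≤ 58.04

Final: 6 servers


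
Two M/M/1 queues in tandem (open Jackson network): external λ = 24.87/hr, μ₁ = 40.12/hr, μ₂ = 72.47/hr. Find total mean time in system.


Each node sees arrival rate λ = 24.87/hr (tandem ⇒ throughput preserved).
W₁ = 1/(μ₁−λ) = 1/(40.12−24.87) = 0.06557 hr
W₂ = 1/(μ₂−λ) = 1/(72.47−24.87) = 0.02101 hr
W_total = W₁ + W₂ = 0.06557 + 0.02101 = 0.08658 hr

Final: 0.08658 hr


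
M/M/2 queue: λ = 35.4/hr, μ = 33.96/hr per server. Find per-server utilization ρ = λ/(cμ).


ρ = λ/(cμ) = 35.4/(2·33.96) = 35.4/67.92 = 0.5212

Final: 0.5212


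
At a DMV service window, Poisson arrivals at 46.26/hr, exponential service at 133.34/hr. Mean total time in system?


W = 1/(μ−λ) = 1/(133.34 − 46.26) = 1/87.08 = 0.01148 hr

Final: 0.01148 hr


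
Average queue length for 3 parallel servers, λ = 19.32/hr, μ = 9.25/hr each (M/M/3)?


a = λ/μ = 2.0886; ρ = a/3 = 0.6962
P₀ = 0.097382
Lq = P₀·a^c·ρ / (c!·(1−ρ)²) = 0.097382·9.11163·0.6962/(6·0.09228)
= 1.11568

Final: 1.11568


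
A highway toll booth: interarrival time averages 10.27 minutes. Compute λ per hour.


λ = 1/(interarrival time) in consistent units.
1 hour = 60 min, so λ = 60/10.27 = 5.8423 per hour

Final: 5.8423 /hr


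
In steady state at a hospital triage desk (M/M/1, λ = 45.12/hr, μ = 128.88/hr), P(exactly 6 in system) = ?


ρ = 45.12/128.88 = 0.3501
P_n = (1−ρ)·ρ^n = (1 − 0.3501)·0.3501^6 = 0.6499·0.001841 = 0.001197

Final: 0.001197


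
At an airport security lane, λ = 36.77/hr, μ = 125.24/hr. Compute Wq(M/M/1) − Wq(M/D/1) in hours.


ρ = 36.77/125.24 = 0.2936
Wq(M/M/1) = ρ/(μ−λ) = 0.2936/88.47 = 0.003319 hr
Wq(M/D/1) = ρ/(2(μ−λ)) = 0.001659 hr
Savings = 0.003319 − 0.001659 = 0.001659 hr

Final: 0.001659 hr


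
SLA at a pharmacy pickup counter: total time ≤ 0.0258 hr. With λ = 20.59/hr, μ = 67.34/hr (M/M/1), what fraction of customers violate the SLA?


W ~ Exponential(μ−λ) for M/M/1.
μ − λ = 67.34 − 20.59 = 46.7500
P(W > t) = e^{−(μ−λ)t} = e^{−1.2062} = 0.299348

Final: 0.299348


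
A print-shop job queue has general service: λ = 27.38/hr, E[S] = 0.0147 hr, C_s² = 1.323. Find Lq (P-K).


ρ = λ·E[S] = 27.38·0.0147 = 0.4025
Lq = ρ²(1+C_s²)/(2(1−ρ)) = 0.1620·(1+1.323)/(2·0.5975)
= 0.1620·2.3230/1.1950 = 0.31490

Final: 0.31490


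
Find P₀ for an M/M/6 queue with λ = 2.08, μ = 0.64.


a = λ/μ = 2.08/0.64 = 3.2500; ρ = a/c = 0.5417
Σ_{k=0}^{5} a^k/k! (terms k=0..5) = 1.00000 + 3.25000 + 5.28125 + 5.72135 + 4.64860 + 3.02159 = 22.92279
Tail: a^6/(6!(1−ρ)) = 1178.42017/(720·0.4583) = 3.57097
P₀ = 1/(22.92279 + 3.57097) = 1/26.49376 = 0.037745

Final: 0.037745


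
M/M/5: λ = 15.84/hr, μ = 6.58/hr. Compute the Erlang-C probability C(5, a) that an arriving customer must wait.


a = λ/μ = 2.4073; ρ = a/5 = 0.4815
P₀ = 0.088274 (from M/M/c formula)
C(c,a) = [a^c/(c!(1−ρ))]·P₀ = [80.84374/(120·0.5185)]·0.088274
= 1.29922·0.088274 = 0.114687

Final: 0.114687


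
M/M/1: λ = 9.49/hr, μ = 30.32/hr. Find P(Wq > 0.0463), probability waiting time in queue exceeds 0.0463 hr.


ρ = 9.49/30.32 = 0.3130
P(Wq > t) = ρ·e^{−(μ−λ)t} = 0.3130·e^{−0.9644}
= 0.3130·0.381201 = 0.119314

Final: 0.119314


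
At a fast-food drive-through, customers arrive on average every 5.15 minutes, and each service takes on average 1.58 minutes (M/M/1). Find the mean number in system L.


λ = 60/5.15 = 11.6505 /hr
μ = 60/1.58 = 37.9747 /hr
ρ = λ/μ = 11.6505/37.9747 = 0.3068
L = ρ/(1−ρ) = 0.3068/0.6932 = 0.4426

Final: 0.4426


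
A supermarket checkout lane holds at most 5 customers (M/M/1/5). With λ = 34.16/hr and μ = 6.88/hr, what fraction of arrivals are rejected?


ρ = λ/μ = 34.16/6.88 = 4.9651
P_K = (1−ρ)ρ^K/(1−ρ^(K+1)) = (-3.9651·3017.498889)/(1 − 14982.232857)
= -11964.733968/-14981.232857 = 0.798648

Final: 0.798648


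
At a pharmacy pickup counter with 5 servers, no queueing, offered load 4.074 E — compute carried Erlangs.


B(5,4.074) = 0.205670 (Erlang-B)
Carried load = a(1 − B) = 4.074·(1 − 0.205670) = 4.074·0.794330 = 3.2361 E

Final: 3.2361 Erlangs


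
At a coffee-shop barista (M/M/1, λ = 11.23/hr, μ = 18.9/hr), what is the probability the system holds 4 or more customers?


ρ = 11.23/18.9 = 0.5942
P(N ≥ n) = ρ^n = 0.5942^4 = 0.124644

Final: 0.124644


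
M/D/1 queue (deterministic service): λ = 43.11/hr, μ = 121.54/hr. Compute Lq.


ρ = 43.11/121.54 = 0.3547
M/D/1: Lq = ρ²/(2(1−ρ)) = 0.1258/(2·0.6453) = 0.09748

Final: 0.09748


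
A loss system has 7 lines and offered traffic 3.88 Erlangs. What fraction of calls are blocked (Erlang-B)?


B(c,a) = (a^c/c!) / Σ_{k=0}^{c} a^k/k!
a^7/7! = 2.626586
Σ terms (k=0..7): 1.00000 + 3.88000 + 7.52720 + 9.73518 + 9.44312 + 7.32786 + 4.73869 + 2.62659 = 46.278636
B = 2.626586/46.278636 = 0.056756

Final: 0.056756


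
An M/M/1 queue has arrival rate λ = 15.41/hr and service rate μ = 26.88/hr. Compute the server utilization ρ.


ρ = λ/μ = 15.41/26.88 = 0.5733

Final: 0.5733


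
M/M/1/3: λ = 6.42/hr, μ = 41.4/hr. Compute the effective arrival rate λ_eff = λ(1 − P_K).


ρ = 0.1551; P_K = (1−ρ)ρ^3/(1−ρ^4) = 0.003153
λ_eff = λ(1 − P_K) = 6.42·(1 − 0.003153) = 6.42·0.996847 = 6.3998 /hr

Final: 6.3998 /hr


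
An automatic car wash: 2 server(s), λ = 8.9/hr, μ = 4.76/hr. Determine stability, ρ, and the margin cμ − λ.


Total capacity cμ = 2·4.76 = 9.52/hr
ρ = λ/(cμ) = 8.9/9.52 = 0.9349
Stable ⇔ ρ < 1: YES
Spare capacity = cμ − λ = 9.52 − 8.9 = 0.62/hr

Final: ρ = 0.9349; stable; margin = 0.62/hr


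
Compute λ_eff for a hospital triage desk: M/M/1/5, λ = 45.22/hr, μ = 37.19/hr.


ρ = 1.2159; P_K = (1−ρ)ρ^5/(1−ρ^6) = 0.257148
λ_eff = λ(1 − P_K) = 45.22·(1 − 0.257148) = 45.22·0.742852 = 33.5918 /hr

Final: 33.5918 /hr


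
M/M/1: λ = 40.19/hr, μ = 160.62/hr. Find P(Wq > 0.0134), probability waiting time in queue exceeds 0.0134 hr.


ρ = 40.19/160.62 = 0.2502
P(Wq > t) = ρ·e^{−(μ−λ)t} = 0.2502·e^{−1.6138}
= 0.2502·0.199137 = 0.049828

Final: 0.049828


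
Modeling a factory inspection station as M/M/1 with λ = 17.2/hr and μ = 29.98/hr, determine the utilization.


ρ = λ/μ = 17.2/29.98 = 0.5737

Final: 0.5737


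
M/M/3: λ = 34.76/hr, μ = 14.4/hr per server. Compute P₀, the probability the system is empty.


a = λ/μ = 34.76/14.4 = 2.4139; ρ = a/c = 0.8046
Σ_{k=0}^{2} a^k/k! (terms k=0..2) = 1.00000 + 2.41389 + 2.91343 = 6.32732
Tail: a^3/(3!(1−ρ)) = 14.06539/(6·0.1954) = 11.99891
P₀ = 1/(6.32732 + 11.99891) = 1/18.32623 = 0.054567

Final: 0.054567


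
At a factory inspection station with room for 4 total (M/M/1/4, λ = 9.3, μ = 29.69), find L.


ρ = 9.3/29.69 = 0.3132
L = ρ[1 − (K+1)ρ^K + Kρ^(K+1)] / [(1−ρ)(1−ρ^(K+1))]
Numerator: 0.3132·(1 − 5·0.009627 + 4·0.003016) = 0.301937
Denominator: (0.6868)·(0.996984) = 0.684692
L = 0.301937/0.684692 = 0.4410

Final: 0.4410
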